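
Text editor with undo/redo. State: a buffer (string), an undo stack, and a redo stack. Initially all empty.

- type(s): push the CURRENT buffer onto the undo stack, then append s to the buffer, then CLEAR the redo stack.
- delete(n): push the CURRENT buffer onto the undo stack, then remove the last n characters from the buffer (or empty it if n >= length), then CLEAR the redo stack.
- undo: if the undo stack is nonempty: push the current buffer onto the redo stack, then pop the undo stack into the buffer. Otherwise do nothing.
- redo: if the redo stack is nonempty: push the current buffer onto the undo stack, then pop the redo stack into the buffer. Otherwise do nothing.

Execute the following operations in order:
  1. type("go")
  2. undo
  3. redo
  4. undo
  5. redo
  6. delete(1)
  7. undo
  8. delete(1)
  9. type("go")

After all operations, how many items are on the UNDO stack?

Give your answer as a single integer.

After op 1 (type): buf='go' undo_depth=1 redo_depth=0
After op 2 (undo): buf='(empty)' undo_depth=0 redo_depth=1
After op 3 (redo): buf='go' undo_depth=1 redo_depth=0
After op 4 (undo): buf='(empty)' undo_depth=0 redo_depth=1
After op 5 (redo): buf='go' undo_depth=1 redo_depth=0
After op 6 (delete): buf='g' undo_depth=2 redo_depth=0
After op 7 (undo): buf='go' undo_depth=1 redo_depth=1
After op 8 (delete): buf='g' undo_depth=2 redo_depth=0
After op 9 (type): buf='ggo' undo_depth=3 redo_depth=0

Answer: 3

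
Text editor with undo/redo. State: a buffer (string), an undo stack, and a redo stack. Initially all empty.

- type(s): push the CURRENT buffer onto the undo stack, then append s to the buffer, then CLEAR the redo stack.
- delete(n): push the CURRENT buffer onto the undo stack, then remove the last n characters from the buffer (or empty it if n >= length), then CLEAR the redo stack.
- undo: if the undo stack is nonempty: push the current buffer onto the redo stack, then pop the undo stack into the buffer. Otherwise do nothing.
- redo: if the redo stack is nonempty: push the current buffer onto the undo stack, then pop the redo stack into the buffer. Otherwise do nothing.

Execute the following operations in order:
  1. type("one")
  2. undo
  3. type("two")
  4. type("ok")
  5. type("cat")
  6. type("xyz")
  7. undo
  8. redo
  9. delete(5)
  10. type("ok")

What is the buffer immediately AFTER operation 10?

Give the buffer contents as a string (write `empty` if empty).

Answer: twookcok

Derivation:
After op 1 (type): buf='one' undo_depth=1 redo_depth=0
After op 2 (undo): buf='(empty)' undo_depth=0 redo_depth=1
After op 3 (type): buf='two' undo_depth=1 redo_depth=0
After op 4 (type): buf='twook' undo_depth=2 redo_depth=0
After op 5 (type): buf='twookcat' undo_depth=3 redo_depth=0
After op 6 (type): buf='twookcatxyz' undo_depth=4 redo_depth=0
After op 7 (undo): buf='twookcat' undo_depth=3 redo_depth=1
After op 8 (redo): buf='twookcatxyz' undo_depth=4 redo_depth=0
After op 9 (delete): buf='twookc' undo_depth=5 redo_depth=0
After op 10 (type): buf='twookcok' undo_depth=6 redo_depth=0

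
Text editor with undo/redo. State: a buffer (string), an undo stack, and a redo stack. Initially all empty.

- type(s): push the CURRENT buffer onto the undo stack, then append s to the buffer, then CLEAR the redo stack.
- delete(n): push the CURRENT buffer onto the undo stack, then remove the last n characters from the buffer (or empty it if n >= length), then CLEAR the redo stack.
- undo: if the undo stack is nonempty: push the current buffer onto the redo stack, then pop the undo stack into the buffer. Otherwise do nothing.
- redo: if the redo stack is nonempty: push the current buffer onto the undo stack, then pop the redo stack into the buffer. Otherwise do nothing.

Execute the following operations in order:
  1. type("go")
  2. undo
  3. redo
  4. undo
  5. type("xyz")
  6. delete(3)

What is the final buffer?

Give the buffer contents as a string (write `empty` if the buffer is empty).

Answer: empty

Derivation:
After op 1 (type): buf='go' undo_depth=1 redo_depth=0
After op 2 (undo): buf='(empty)' undo_depth=0 redo_depth=1
After op 3 (redo): buf='go' undo_depth=1 redo_depth=0
After op 4 (undo): buf='(empty)' undo_depth=0 redo_depth=1
After op 5 (type): buf='xyz' undo_depth=1 redo_depth=0
After op 6 (delete): buf='(empty)' undo_depth=2 redo_depth=0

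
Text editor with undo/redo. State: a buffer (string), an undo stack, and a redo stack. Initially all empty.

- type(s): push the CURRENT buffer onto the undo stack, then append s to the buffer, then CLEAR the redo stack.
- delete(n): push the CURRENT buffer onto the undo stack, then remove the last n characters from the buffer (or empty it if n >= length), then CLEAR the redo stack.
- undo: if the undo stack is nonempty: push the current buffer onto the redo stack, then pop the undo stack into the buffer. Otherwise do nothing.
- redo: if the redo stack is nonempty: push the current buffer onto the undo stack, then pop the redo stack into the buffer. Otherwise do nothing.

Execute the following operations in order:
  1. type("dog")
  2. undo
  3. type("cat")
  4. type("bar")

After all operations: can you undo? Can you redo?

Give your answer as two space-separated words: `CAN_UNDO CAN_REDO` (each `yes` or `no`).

Answer: yes no

Derivation:
After op 1 (type): buf='dog' undo_depth=1 redo_depth=0
After op 2 (undo): buf='(empty)' undo_depth=0 redo_depth=1
After op 3 (type): buf='cat' undo_depth=1 redo_depth=0
After op 4 (type): buf='catbar' undo_depth=2 redo_depth=0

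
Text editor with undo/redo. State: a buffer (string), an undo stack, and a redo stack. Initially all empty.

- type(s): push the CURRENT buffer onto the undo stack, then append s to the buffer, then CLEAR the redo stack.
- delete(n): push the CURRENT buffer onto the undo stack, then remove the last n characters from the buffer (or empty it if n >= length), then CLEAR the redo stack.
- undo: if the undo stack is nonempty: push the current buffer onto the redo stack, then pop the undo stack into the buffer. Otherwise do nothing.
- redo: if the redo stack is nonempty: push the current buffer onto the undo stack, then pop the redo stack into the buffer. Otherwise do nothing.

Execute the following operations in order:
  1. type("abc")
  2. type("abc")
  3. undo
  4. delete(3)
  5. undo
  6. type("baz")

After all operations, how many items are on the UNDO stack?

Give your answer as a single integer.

After op 1 (type): buf='abc' undo_depth=1 redo_depth=0
After op 2 (type): buf='abcabc' undo_depth=2 redo_depth=0
After op 3 (undo): buf='abc' undo_depth=1 redo_depth=1
After op 4 (delete): buf='(empty)' undo_depth=2 redo_depth=0
After op 5 (undo): buf='abc' undo_depth=1 redo_depth=1
After op 6 (type): buf='abcbaz' undo_depth=2 redo_depth=0

Answer: 2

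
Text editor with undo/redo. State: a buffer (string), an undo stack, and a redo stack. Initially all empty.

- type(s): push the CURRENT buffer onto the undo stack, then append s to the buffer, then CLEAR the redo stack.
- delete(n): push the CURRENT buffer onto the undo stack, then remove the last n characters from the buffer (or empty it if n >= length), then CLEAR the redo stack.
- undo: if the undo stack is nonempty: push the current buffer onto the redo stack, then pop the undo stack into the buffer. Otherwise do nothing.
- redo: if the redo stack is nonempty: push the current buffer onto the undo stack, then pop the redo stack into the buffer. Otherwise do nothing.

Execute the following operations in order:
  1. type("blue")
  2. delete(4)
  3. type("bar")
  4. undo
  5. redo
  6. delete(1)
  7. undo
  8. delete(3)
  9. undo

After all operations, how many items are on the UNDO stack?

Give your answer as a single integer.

After op 1 (type): buf='blue' undo_depth=1 redo_depth=0
After op 2 (delete): buf='(empty)' undo_depth=2 redo_depth=0
After op 3 (type): buf='bar' undo_depth=3 redo_depth=0
After op 4 (undo): buf='(empty)' undo_depth=2 redo_depth=1
After op 5 (redo): buf='bar' undo_depth=3 redo_depth=0
After op 6 (delete): buf='ba' undo_depth=4 redo_depth=0
After op 7 (undo): buf='bar' undo_depth=3 redo_depth=1
After op 8 (delete): buf='(empty)' undo_depth=4 redo_depth=0
After op 9 (undo): buf='bar' undo_depth=3 redo_depth=1

Answer: 3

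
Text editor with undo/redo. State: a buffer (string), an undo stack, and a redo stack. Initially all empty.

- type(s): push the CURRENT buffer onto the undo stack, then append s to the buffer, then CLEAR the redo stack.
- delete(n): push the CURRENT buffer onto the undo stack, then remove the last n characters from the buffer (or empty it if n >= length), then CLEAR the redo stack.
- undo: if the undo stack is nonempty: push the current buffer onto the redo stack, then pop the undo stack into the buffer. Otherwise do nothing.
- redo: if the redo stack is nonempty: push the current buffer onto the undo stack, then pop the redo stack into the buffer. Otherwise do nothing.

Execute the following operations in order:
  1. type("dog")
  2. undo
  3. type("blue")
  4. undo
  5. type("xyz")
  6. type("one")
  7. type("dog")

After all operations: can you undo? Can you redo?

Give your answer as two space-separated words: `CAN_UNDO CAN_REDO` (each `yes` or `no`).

After op 1 (type): buf='dog' undo_depth=1 redo_depth=0
After op 2 (undo): buf='(empty)' undo_depth=0 redo_depth=1
After op 3 (type): buf='blue' undo_depth=1 redo_depth=0
After op 4 (undo): buf='(empty)' undo_depth=0 redo_depth=1
After op 5 (type): buf='xyz' undo_depth=1 redo_depth=0
After op 6 (type): buf='xyzone' undo_depth=2 redo_depth=0
After op 7 (type): buf='xyzonedog' undo_depth=3 redo_depth=0

Answer: yes no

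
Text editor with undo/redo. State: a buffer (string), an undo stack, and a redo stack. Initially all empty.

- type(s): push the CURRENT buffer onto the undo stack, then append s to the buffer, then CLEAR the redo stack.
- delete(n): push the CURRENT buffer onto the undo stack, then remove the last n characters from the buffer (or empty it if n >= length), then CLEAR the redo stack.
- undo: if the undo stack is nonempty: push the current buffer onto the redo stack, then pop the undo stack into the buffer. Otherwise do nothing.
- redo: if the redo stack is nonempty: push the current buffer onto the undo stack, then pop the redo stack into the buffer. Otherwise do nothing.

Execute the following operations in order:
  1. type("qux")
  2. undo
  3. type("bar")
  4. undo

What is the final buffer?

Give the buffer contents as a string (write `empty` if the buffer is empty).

Answer: empty

Derivation:
After op 1 (type): buf='qux' undo_depth=1 redo_depth=0
After op 2 (undo): buf='(empty)' undo_depth=0 redo_depth=1
After op 3 (type): buf='bar' undo_depth=1 redo_depth=0
After op 4 (undo): buf='(empty)' undo_depth=0 redo_depth=1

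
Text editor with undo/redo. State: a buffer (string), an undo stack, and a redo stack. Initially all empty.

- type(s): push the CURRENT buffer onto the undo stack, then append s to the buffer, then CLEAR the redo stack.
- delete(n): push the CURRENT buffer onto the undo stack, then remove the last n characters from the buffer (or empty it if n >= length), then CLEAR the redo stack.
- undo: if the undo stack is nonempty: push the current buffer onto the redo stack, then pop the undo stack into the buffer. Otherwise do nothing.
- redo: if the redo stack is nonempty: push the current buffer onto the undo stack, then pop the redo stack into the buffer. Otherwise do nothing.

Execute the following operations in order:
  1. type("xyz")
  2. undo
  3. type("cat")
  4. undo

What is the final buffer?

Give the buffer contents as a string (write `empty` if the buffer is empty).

After op 1 (type): buf='xyz' undo_depth=1 redo_depth=0
After op 2 (undo): buf='(empty)' undo_depth=0 redo_depth=1
After op 3 (type): buf='cat' undo_depth=1 redo_depth=0
After op 4 (undo): buf='(empty)' undo_depth=0 redo_depth=1

Answer: empty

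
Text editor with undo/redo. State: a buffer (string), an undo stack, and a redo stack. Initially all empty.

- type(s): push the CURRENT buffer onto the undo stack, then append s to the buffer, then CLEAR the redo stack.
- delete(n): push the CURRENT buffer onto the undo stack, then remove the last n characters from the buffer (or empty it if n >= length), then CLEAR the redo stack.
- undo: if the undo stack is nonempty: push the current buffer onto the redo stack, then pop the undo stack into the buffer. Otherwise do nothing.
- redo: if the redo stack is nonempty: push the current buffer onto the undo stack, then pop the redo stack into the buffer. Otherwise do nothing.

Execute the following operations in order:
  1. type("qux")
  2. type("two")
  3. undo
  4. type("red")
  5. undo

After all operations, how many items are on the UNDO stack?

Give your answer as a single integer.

After op 1 (type): buf='qux' undo_depth=1 redo_depth=0
After op 2 (type): buf='quxtwo' undo_depth=2 redo_depth=0
After op 3 (undo): buf='qux' undo_depth=1 redo_depth=1
After op 4 (type): buf='quxred' undo_depth=2 redo_depth=0
After op 5 (undo): buf='qux' undo_depth=1 redo_depth=1

Answer: 1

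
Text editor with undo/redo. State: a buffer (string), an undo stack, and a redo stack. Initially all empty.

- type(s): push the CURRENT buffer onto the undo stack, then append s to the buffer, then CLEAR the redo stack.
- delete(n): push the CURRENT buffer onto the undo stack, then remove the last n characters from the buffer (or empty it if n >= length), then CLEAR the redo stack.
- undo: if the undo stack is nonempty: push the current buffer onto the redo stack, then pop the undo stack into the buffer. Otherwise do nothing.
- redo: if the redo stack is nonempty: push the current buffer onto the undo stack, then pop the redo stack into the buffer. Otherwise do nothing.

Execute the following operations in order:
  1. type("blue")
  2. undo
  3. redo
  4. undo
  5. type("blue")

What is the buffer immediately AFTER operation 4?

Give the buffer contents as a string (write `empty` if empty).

Answer: empty

Derivation:
After op 1 (type): buf='blue' undo_depth=1 redo_depth=0
After op 2 (undo): buf='(empty)' undo_depth=0 redo_depth=1
After op 3 (redo): buf='blue' undo_depth=1 redo_depth=0
After op 4 (undo): buf='(empty)' undo_depth=0 redo_depth=1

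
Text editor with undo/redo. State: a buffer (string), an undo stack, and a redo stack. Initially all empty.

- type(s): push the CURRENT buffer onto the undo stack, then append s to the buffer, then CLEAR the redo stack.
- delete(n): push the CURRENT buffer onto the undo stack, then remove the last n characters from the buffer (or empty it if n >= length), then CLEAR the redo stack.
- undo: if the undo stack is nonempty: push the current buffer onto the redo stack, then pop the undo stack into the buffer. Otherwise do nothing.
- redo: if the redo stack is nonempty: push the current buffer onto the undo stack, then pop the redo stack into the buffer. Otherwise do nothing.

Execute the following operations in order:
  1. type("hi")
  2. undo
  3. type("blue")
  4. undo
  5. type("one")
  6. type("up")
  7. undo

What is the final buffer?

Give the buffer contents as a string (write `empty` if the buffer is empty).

Answer: one

Derivation:
After op 1 (type): buf='hi' undo_depth=1 redo_depth=0
After op 2 (undo): buf='(empty)' undo_depth=0 redo_depth=1
After op 3 (type): buf='blue' undo_depth=1 redo_depth=0
After op 4 (undo): buf='(empty)' undo_depth=0 redo_depth=1
After op 5 (type): buf='one' undo_depth=1 redo_depth=0
After op 6 (type): buf='oneup' undo_depth=2 redo_depth=0
After op 7 (undo): buf='one' undo_depth=1 redo_depth=1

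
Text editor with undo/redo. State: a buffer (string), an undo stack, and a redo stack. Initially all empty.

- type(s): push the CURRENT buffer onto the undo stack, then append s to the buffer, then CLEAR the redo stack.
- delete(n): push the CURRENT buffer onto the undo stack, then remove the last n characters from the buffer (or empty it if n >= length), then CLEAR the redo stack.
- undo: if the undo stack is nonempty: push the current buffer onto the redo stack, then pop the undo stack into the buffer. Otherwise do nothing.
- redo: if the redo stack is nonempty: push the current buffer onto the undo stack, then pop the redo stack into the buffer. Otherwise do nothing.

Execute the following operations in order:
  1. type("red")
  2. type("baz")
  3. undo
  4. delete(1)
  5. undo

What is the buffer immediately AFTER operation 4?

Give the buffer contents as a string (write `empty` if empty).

After op 1 (type): buf='red' undo_depth=1 redo_depth=0
After op 2 (type): buf='redbaz' undo_depth=2 redo_depth=0
After op 3 (undo): buf='red' undo_depth=1 redo_depth=1
After op 4 (delete): buf='re' undo_depth=2 redo_depth=0

Answer: re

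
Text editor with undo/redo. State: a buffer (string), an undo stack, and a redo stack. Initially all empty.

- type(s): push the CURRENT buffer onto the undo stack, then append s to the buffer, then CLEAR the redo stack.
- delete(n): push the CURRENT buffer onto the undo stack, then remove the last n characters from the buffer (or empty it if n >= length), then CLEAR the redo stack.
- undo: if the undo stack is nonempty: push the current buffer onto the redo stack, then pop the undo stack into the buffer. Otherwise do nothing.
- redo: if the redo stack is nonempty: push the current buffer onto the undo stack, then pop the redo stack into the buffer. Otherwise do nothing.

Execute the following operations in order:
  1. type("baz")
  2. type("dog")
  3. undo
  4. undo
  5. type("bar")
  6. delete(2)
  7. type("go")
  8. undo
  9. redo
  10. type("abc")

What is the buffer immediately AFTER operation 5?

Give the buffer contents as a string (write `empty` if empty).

Answer: bar

Derivation:
After op 1 (type): buf='baz' undo_depth=1 redo_depth=0
After op 2 (type): buf='bazdog' undo_depth=2 redo_depth=0
After op 3 (undo): buf='baz' undo_depth=1 redo_depth=1
After op 4 (undo): buf='(empty)' undo_depth=0 redo_depth=2
After op 5 (type): buf='bar' undo_depth=1 redo_depth=0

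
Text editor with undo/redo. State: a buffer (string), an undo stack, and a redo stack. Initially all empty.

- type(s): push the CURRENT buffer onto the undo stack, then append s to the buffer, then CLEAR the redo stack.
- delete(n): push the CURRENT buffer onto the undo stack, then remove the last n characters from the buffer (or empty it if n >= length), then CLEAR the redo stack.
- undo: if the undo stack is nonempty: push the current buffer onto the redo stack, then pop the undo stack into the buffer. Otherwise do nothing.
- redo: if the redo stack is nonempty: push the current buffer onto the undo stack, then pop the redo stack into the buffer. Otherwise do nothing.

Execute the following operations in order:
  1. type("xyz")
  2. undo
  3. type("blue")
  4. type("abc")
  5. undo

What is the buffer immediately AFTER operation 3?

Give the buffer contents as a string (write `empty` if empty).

After op 1 (type): buf='xyz' undo_depth=1 redo_depth=0
After op 2 (undo): buf='(empty)' undo_depth=0 redo_depth=1
After op 3 (type): buf='blue' undo_depth=1 redo_depth=0

Answer: blue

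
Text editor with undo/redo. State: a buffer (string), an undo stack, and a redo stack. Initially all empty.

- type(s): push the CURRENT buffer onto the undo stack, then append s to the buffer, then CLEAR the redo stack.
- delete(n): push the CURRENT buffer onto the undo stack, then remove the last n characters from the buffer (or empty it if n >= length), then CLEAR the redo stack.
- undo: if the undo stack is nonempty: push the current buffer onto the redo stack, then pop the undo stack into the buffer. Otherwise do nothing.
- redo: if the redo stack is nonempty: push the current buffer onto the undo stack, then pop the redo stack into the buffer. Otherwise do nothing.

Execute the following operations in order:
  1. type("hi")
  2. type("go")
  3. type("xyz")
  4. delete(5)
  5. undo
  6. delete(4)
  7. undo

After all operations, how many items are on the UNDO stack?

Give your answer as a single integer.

Answer: 3

Derivation:
After op 1 (type): buf='hi' undo_depth=1 redo_depth=0
After op 2 (type): buf='higo' undo_depth=2 redo_depth=0
After op 3 (type): buf='higoxyz' undo_depth=3 redo_depth=0
After op 4 (delete): buf='hi' undo_depth=4 redo_depth=0
After op 5 (undo): buf='higoxyz' undo_depth=3 redo_depth=1
After op 6 (delete): buf='hig' undo_depth=4 redo_depth=0
After op 7 (undo): buf='higoxyz' undo_depth=3 redo_depth=1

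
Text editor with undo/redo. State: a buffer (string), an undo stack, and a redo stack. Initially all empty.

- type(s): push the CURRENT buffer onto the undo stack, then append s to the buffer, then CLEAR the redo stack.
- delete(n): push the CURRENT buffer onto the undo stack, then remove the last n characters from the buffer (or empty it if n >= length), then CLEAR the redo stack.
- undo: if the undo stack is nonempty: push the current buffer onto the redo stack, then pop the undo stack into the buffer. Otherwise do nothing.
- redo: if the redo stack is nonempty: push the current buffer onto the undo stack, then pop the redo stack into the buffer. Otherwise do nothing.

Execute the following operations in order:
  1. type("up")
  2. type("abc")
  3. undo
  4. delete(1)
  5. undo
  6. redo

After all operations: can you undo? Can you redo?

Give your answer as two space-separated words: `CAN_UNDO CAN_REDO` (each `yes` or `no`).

After op 1 (type): buf='up' undo_depth=1 redo_depth=0
After op 2 (type): buf='upabc' undo_depth=2 redo_depth=0
After op 3 (undo): buf='up' undo_depth=1 redo_depth=1
After op 4 (delete): buf='u' undo_depth=2 redo_depth=0
After op 5 (undo): buf='up' undo_depth=1 redo_depth=1
After op 6 (redo): buf='u' undo_depth=2 redo_depth=0

Answer: yes no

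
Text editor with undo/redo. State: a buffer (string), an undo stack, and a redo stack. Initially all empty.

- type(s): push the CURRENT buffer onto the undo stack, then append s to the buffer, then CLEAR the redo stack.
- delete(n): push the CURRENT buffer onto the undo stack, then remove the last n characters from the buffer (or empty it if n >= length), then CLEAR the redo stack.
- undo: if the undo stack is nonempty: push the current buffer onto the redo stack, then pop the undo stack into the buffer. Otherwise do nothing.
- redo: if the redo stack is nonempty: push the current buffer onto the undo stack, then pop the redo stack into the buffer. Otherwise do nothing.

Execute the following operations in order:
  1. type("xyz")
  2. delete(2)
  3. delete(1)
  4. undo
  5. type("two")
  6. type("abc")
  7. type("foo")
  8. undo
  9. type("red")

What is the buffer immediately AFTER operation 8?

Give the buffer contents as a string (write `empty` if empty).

Answer: xtwoabc

Derivation:
After op 1 (type): buf='xyz' undo_depth=1 redo_depth=0
After op 2 (delete): buf='x' undo_depth=2 redo_depth=0
After op 3 (delete): buf='(empty)' undo_depth=3 redo_depth=0
After op 4 (undo): buf='x' undo_depth=2 redo_depth=1
After op 5 (type): buf='xtwo' undo_depth=3 redo_depth=0
After op 6 (type): buf='xtwoabc' undo_depth=4 redo_depth=0
After op 7 (type): buf='xtwoabcfoo' undo_depth=5 redo_depth=0
After op 8 (undo): buf='xtwoabc' undo_depth=4 redo_depth=1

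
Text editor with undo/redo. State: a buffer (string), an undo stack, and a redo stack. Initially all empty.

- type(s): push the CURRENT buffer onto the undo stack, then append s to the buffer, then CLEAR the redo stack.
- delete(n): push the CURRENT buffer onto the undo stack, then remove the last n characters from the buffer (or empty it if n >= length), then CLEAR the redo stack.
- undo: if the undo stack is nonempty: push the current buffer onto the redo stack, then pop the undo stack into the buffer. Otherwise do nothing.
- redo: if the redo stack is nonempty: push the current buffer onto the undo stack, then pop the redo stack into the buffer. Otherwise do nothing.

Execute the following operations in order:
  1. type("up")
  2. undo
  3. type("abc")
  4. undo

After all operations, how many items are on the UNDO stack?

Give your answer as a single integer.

Answer: 0

Derivation:
After op 1 (type): buf='up' undo_depth=1 redo_depth=0
After op 2 (undo): buf='(empty)' undo_depth=0 redo_depth=1
After op 3 (type): buf='abc' undo_depth=1 redo_depth=0
After op 4 (undo): buf='(empty)' undo_depth=0 redo_depth=1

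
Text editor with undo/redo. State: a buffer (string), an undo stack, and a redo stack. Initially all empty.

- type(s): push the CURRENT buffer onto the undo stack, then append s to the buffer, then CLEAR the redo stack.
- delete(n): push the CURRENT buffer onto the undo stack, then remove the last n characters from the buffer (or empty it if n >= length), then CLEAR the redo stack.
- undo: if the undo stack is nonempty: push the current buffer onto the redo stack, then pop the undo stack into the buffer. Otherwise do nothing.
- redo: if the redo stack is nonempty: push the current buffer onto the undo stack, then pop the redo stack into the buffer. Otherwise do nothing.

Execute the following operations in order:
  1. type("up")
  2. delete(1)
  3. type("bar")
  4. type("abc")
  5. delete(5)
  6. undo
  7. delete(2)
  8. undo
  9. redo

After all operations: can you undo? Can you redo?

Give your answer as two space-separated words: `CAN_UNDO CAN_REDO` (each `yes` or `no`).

After op 1 (type): buf='up' undo_depth=1 redo_depth=0
After op 2 (delete): buf='u' undo_depth=2 redo_depth=0
After op 3 (type): buf='ubar' undo_depth=3 redo_depth=0
After op 4 (type): buf='ubarabc' undo_depth=4 redo_depth=0
After op 5 (delete): buf='ub' undo_depth=5 redo_depth=0
After op 6 (undo): buf='ubarabc' undo_depth=4 redo_depth=1
After op 7 (delete): buf='ubara' undo_depth=5 redo_depth=0
After op 8 (undo): buf='ubarabc' undo_depth=4 redo_depth=1
After op 9 (redo): buf='ubara' undo_depth=5 redo_depth=0

Answer: yes no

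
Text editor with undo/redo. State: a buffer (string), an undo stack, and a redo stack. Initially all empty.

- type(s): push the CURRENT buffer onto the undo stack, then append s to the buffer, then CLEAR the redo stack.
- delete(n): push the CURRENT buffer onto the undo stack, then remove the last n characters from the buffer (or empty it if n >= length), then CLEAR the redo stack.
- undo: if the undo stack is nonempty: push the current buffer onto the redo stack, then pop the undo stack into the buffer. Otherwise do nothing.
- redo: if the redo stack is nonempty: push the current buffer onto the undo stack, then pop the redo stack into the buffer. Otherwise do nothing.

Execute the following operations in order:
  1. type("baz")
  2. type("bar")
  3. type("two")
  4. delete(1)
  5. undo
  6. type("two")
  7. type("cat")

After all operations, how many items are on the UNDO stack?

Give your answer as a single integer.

Answer: 5

Derivation:
After op 1 (type): buf='baz' undo_depth=1 redo_depth=0
After op 2 (type): buf='bazbar' undo_depth=2 redo_depth=0
After op 3 (type): buf='bazbartwo' undo_depth=3 redo_depth=0
After op 4 (delete): buf='bazbartw' undo_depth=4 redo_depth=0
After op 5 (undo): buf='bazbartwo' undo_depth=3 redo_depth=1
After op 6 (type): buf='bazbartwotwo' undo_depth=4 redo_depth=0
After op 7 (type): buf='bazbartwotwocat' undo_depth=5 redo_depth=0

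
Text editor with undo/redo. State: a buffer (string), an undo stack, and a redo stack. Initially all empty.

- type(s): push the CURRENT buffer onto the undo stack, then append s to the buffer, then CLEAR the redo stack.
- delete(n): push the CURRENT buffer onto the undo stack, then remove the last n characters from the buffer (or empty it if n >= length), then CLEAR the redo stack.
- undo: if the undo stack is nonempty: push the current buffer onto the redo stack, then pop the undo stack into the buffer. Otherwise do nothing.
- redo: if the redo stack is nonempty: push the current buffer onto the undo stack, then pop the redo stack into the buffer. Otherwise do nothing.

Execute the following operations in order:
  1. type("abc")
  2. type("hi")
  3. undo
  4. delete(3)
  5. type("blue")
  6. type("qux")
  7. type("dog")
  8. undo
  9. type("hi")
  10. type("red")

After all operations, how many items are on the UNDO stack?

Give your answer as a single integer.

Answer: 6

Derivation:
After op 1 (type): buf='abc' undo_depth=1 redo_depth=0
After op 2 (type): buf='abchi' undo_depth=2 redo_depth=0
After op 3 (undo): buf='abc' undo_depth=1 redo_depth=1
After op 4 (delete): buf='(empty)' undo_depth=2 redo_depth=0
After op 5 (type): buf='blue' undo_depth=3 redo_depth=0
After op 6 (type): buf='bluequx' undo_depth=4 redo_depth=0
After op 7 (type): buf='bluequxdog' undo_depth=5 redo_depth=0
After op 8 (undo): buf='bluequx' undo_depth=4 redo_depth=1
After op 9 (type): buf='bluequxhi' undo_depth=5 redo_depth=0
After op 10 (type): buf='bluequxhired' undo_depth=6 redo_depth=0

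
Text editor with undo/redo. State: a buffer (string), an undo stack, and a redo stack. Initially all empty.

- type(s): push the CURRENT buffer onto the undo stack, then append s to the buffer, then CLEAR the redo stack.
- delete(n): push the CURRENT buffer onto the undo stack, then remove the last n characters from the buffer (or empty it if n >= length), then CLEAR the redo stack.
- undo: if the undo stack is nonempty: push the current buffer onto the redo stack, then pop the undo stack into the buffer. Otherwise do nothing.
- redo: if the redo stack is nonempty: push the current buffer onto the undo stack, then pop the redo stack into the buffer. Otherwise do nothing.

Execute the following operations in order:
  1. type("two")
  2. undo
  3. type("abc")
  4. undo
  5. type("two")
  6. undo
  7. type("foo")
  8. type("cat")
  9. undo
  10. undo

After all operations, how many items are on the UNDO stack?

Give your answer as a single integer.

Answer: 0

Derivation:
After op 1 (type): buf='two' undo_depth=1 redo_depth=0
After op 2 (undo): buf='(empty)' undo_depth=0 redo_depth=1
After op 3 (type): buf='abc' undo_depth=1 redo_depth=0
After op 4 (undo): buf='(empty)' undo_depth=0 redo_depth=1
After op 5 (type): buf='two' undo_depth=1 redo_depth=0
After op 6 (undo): buf='(empty)' undo_depth=0 redo_depth=1
After op 7 (type): buf='foo' undo_depth=1 redo_depth=0
After op 8 (type): buf='foocat' undo_depth=2 redo_depth=0
After op 9 (undo): buf='foo' undo_depth=1 redo_depth=1
After op 10 (undo): buf='(empty)' undo_depth=0 redo_depth=2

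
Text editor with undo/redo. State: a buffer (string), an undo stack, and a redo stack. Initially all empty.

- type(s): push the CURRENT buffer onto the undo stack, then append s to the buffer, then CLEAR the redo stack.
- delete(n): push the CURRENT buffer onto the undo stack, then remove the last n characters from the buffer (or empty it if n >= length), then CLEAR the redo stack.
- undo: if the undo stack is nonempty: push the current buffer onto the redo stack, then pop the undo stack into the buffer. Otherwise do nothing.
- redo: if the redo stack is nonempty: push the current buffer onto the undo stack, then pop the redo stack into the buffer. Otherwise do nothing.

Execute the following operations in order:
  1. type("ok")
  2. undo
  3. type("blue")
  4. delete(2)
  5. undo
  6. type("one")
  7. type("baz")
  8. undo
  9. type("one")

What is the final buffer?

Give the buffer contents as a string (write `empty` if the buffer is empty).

After op 1 (type): buf='ok' undo_depth=1 redo_depth=0
After op 2 (undo): buf='(empty)' undo_depth=0 redo_depth=1
After op 3 (type): buf='blue' undo_depth=1 redo_depth=0
After op 4 (delete): buf='bl' undo_depth=2 redo_depth=0
After op 5 (undo): buf='blue' undo_depth=1 redo_depth=1
After op 6 (type): buf='blueone' undo_depth=2 redo_depth=0
After op 7 (type): buf='blueonebaz' undo_depth=3 redo_depth=0
After op 8 (undo): buf='blueone' undo_depth=2 redo_depth=1
After op 9 (type): buf='blueoneone' undo_depth=3 redo_depth=0

Answer: blueoneone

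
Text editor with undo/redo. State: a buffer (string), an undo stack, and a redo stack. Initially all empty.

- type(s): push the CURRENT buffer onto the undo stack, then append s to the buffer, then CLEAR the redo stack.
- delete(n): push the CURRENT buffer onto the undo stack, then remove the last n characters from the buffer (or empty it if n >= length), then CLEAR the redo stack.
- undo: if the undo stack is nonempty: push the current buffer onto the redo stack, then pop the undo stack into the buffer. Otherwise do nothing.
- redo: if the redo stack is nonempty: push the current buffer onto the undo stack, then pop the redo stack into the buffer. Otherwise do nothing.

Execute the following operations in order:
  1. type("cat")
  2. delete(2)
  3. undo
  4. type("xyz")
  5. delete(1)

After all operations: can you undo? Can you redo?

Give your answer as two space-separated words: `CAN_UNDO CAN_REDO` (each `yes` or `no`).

Answer: yes no

Derivation:
After op 1 (type): buf='cat' undo_depth=1 redo_depth=0
After op 2 (delete): buf='c' undo_depth=2 redo_depth=0
After op 3 (undo): buf='cat' undo_depth=1 redo_depth=1
After op 4 (type): buf='catxyz' undo_depth=2 redo_depth=0
After op 5 (delete): buf='catxy' undo_depth=3 redo_depth=0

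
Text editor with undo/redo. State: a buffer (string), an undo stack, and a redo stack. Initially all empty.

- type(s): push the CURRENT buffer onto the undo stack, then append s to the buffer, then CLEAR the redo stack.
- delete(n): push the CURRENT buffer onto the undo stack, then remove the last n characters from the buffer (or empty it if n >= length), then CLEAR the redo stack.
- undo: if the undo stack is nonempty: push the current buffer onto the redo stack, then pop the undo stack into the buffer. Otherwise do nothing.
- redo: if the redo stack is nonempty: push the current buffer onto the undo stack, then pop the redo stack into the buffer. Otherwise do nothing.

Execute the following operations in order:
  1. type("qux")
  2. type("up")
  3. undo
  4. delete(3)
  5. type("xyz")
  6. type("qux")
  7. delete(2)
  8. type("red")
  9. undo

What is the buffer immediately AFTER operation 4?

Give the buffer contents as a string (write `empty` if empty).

Answer: empty

Derivation:
After op 1 (type): buf='qux' undo_depth=1 redo_depth=0
After op 2 (type): buf='quxup' undo_depth=2 redo_depth=0
After op 3 (undo): buf='qux' undo_depth=1 redo_depth=1
After op 4 (delete): buf='(empty)' undo_depth=2 redo_depth=0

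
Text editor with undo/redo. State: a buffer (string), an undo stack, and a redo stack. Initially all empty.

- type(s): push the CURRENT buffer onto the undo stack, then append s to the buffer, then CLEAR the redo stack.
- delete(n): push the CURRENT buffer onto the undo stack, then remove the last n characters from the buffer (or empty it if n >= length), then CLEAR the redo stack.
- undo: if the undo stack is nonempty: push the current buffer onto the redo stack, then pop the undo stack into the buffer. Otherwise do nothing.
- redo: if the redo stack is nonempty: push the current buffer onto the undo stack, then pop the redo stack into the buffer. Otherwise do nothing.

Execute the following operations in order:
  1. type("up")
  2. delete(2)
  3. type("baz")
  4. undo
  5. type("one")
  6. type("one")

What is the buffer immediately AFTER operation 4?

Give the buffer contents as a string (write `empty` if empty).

Answer: empty

Derivation:
After op 1 (type): buf='up' undo_depth=1 redo_depth=0
After op 2 (delete): buf='(empty)' undo_depth=2 redo_depth=0
After op 3 (type): buf='baz' undo_depth=3 redo_depth=0
After op 4 (undo): buf='(empty)' undo_depth=2 redo_depth=1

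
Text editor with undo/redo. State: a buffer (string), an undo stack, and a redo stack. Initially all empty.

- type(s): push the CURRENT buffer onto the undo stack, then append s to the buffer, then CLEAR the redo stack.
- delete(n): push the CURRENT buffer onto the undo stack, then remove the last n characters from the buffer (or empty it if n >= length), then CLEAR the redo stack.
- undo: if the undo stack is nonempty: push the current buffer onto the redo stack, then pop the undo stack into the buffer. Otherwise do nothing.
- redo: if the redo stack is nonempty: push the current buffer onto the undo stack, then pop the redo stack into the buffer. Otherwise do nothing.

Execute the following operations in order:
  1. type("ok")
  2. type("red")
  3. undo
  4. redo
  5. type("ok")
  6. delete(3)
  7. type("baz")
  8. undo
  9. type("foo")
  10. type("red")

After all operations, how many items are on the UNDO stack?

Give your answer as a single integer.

Answer: 6

Derivation:
After op 1 (type): buf='ok' undo_depth=1 redo_depth=0
After op 2 (type): buf='okred' undo_depth=2 redo_depth=0
After op 3 (undo): buf='ok' undo_depth=1 redo_depth=1
After op 4 (redo): buf='okred' undo_depth=2 redo_depth=0
After op 5 (type): buf='okredok' undo_depth=3 redo_depth=0
After op 6 (delete): buf='okre' undo_depth=4 redo_depth=0
After op 7 (type): buf='okrebaz' undo_depth=5 redo_depth=0
After op 8 (undo): buf='okre' undo_depth=4 redo_depth=1
After op 9 (type): buf='okrefoo' undo_depth=5 redo_depth=0
After op 10 (type): buf='okrefoored' undo_depth=6 redo_depth=0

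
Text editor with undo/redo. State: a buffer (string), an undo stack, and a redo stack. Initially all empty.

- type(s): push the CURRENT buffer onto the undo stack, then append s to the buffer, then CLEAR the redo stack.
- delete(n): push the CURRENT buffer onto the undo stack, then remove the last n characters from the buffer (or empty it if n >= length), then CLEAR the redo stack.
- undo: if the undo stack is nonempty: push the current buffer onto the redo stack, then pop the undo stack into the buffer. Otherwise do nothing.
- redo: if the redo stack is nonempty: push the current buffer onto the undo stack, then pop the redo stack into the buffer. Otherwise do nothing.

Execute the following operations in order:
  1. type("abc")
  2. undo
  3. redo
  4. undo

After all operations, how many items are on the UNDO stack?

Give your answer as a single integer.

After op 1 (type): buf='abc' undo_depth=1 redo_depth=0
After op 2 (undo): buf='(empty)' undo_depth=0 redo_depth=1
After op 3 (redo): buf='abc' undo_depth=1 redo_depth=0
After op 4 (undo): buf='(empty)' undo_depth=0 redo_depth=1

Answer: 0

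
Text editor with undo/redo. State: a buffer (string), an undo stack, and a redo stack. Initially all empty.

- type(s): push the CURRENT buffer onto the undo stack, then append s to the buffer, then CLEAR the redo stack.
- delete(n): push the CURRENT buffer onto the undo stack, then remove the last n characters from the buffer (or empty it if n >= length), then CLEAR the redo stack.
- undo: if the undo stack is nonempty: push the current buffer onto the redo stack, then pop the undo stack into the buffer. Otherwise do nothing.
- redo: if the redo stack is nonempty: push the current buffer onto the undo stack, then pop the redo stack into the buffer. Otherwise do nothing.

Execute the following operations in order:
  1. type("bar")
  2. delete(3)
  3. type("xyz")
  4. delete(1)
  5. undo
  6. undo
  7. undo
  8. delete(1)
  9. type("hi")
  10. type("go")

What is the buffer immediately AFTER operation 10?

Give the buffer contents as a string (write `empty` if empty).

Answer: bahigo

Derivation:
After op 1 (type): buf='bar' undo_depth=1 redo_depth=0
After op 2 (delete): buf='(empty)' undo_depth=2 redo_depth=0
After op 3 (type): buf='xyz' undo_depth=3 redo_depth=0
After op 4 (delete): buf='xy' undo_depth=4 redo_depth=0
After op 5 (undo): buf='xyz' undo_depth=3 redo_depth=1
After op 6 (undo): buf='(empty)' undo_depth=2 redo_depth=2
After op 7 (undo): buf='bar' undo_depth=1 redo_depth=3
After op 8 (delete): buf='ba' undo_depth=2 redo_depth=0
After op 9 (type): buf='bahi' undo_depth=3 redo_depth=0
After op 10 (type): buf='bahigo' undo_depth=4 redo_depth=0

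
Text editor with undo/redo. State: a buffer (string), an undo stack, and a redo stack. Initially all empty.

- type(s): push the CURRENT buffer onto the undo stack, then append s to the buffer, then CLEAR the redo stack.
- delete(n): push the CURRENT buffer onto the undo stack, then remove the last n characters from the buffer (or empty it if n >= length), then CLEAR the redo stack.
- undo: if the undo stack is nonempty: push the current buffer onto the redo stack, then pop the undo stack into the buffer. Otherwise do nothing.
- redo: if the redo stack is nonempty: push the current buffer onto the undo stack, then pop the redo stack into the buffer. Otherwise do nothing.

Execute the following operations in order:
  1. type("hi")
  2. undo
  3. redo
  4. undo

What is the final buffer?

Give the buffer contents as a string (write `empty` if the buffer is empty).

After op 1 (type): buf='hi' undo_depth=1 redo_depth=0
After op 2 (undo): buf='(empty)' undo_depth=0 redo_depth=1
After op 3 (redo): buf='hi' undo_depth=1 redo_depth=0
After op 4 (undo): buf='(empty)' undo_depth=0 redo_depth=1

Answer: empty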